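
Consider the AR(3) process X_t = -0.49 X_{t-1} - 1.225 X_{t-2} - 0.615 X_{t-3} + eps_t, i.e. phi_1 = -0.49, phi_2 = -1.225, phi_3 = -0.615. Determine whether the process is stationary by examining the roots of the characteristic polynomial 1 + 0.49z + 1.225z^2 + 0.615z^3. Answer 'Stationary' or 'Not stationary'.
\text{Not stationary}

The AR(p) characteristic polynomial is P(z) = 1 + 0.49z + 1.225z^2 + 0.615z^3.
Stationarity requires all roots to lie outside the unit circle, i.e. |z| > 1 for every root.
Degree 3: look for a simple real root z0 first, then factor out (1 - z/z0) and solve the remaining quadratic.
Testing z0 = -2: P(-2) = 1 + (0.49)(-2) + (1.225)(-2)^2 + (0.615)(-2)^3
  = 1 + (-0.98) + (4.9) + (-4.92) = 0.  So z_0 = -2 is a root, |z_0| = 2.
Divide out the factor (1 + 0.5 z) = (1 - z/z0) (since 1/z0 = -0.5):
  P(z) = (1 + 0.5 z)(1 + (-0.01) z + (1.23) z^2)
  [check: z-coef -0.01 - (-0.5) = 0.49; z^2-coef 1.23 - (-0.5)(-0.01) = 1.225; z^3-coef -(-0.5)(1.23) = 0.615.]
Remaining roots from the quadratic factor 1 + (-0.01) z + (1.23) z^2:
  Set 1 + (-0.01) z + (1.23) z^2 = 0, i.e. a z^2 + b z + c = 0 with a = 1.23, b = -0.01, c = 1.
  Discriminant D = b^2 - 4ac = (-0.01)^2 - 4*(1.23)*1 = 0.0001 - (4.92) = -4.9199.
  D < 0, so the roots are the complex-conjugate pair z = (-b +/- i sqrt(-D)) / (2a) = 0.0041 +/- 0.9017i.
  For a conjugate pair |z|^2 = z * conj(z) = (product of roots) = c/a = 1/(1.23) = 0.813008, so |z| = sqrt(0.813008) = 0.9017 for both roots.
Moduli of all roots: 2.0000, 0.9017, 0.9017.
All moduli strictly greater than 1? No.
Verdict: Not stationary.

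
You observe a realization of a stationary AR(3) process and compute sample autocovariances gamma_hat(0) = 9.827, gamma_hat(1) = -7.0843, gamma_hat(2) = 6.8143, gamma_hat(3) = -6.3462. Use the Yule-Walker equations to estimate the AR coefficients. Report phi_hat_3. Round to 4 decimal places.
\hat\phi_{3} = -0.1580

The Yule-Walker equations for an AR(p) process read, in matrix form,
  Gamma_p phi = r_p,   with   (Gamma_p)_{ij} = gamma(|i - j|),
                       (r_p)_i = gamma(i),   i,j = 1..p.
Substitute the sample gammas (Toeplitz matrix and right-hand side of size 3):
  Gamma_p = [[9.827, -7.0843, 6.8143], [-7.0843, 9.827, -7.0843], [6.8143, -7.0843, 9.827]]
  r_p     = [-7.0843, 6.8143, -6.3462]
Written out (R1..R3):
  (R1) 9.827 phi_1 - 7.0843 phi_2 + 6.8143 phi_3 = -7.0843
  (R2) -7.0843 phi_1 + 9.827 phi_2 - 7.0843 phi_3 = 6.8143
  (R3) 6.8143 phi_1 - 7.0843 phi_2 + 9.827 phi_3 = -6.3462
Gaussian elimination:
  R2 <- R2 - (-7.0843/9.827) R1 = R2 - (-0.720902) R1:  4.719917 phi_2 - 2.17186 phi_3 = 1.707217
  R3 <- R3 - (6.8143/9.827) R1 = R3 - (0.693426) R1:  -2.17186 phi_2 + 5.101785 phi_3 = -1.43376
  R3 <- R3 - (-2.17186/4.719917) R2 = R3 - (-0.460148) R2:  4.102408 phi_3 = -0.648188
Back-substitution:
  phi_hat_3 = -0.648188 / 4.102408 = -0.158002
  phi_hat_2 = (1.707217 - (-2.17186)(-0.158002)) / 4.719917 = 0.289001
  phi_hat_1 = (-7.0843 - (-7.0843)(0.289001) - (6.8143)(-0.158002)) / 9.827 = -0.402998
So phi_hat = [-0.4030, 0.2890, -0.1580].
Therefore phi_hat_3 = -0.1580.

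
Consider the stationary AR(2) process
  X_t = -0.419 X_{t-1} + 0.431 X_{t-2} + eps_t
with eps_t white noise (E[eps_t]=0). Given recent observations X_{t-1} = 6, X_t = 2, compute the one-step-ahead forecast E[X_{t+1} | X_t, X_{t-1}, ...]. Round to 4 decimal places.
E[X_{t+1} \mid \mathcal F_t] = 1.7480

For an AR(p) model X_t = c + sum_i phi_i X_{t-i} + eps_t, the
one-step-ahead conditional mean is
  E[X_{t+1} | X_t, ...] = c + sum_i phi_i X_{t+1-i}.
Substitute known values:
  E[X_{t+1} | ...] = (-0.419) * (2) + (0.431) * (6)
                   = 1.7480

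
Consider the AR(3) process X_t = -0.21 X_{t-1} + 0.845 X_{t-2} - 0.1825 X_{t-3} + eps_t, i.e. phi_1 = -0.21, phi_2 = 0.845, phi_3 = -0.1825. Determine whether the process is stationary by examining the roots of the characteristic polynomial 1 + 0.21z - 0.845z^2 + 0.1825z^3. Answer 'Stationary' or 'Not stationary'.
\text{Not stationary}

The AR(p) characteristic polynomial is P(z) = 1 + 0.21z - 0.845z^2 + 0.1825z^3.
Stationarity requires all roots to lie outside the unit circle, i.e. |z| > 1 for every root.
Degree 3: look for a simple real root z0 first, then factor out (1 - z/z0) and solve the remaining quadratic.
Testing z0 = 4: P(4) = 1 + (0.21)(4) + (-0.845)(4)^2 + (0.1825)(4)^3
  = 1 + (0.84) + (-13.52) + (11.68) = 0.  So z_0 = 4 is a root, |z_0| = 4.
Divide out the factor (1 - 0.25 z) = (1 - z/z0) (since 1/z0 = 0.25):
  P(z) = (1 - 0.25 z)(1 + (0.46) z + (-0.73) z^2)
  [check: z-coef 0.46 - (0.25) = 0.21; z^2-coef -0.73 - (0.25)(0.46) = -0.845; z^3-coef -(0.25)(-0.73) = 0.1825.]
Remaining roots from the quadratic factor 1 + (0.46) z + (-0.73) z^2:
  Set 1 + (0.46) z + (-0.73) z^2 = 0, i.e. a z^2 + b z + c = 0 with a = -0.73, b = 0.46, c = 1.
  Discriminant D = b^2 - 4ac = (0.46)^2 - 4*(-0.73)*1 = 0.2116 - (-2.92) = 3.1316.
  D >= 0, so the roots are real: z = (-b +/- sqrt(D)) / (2a) = (-0.46 +/- 1.769633) / (-1.46).
    z_1 = (-0.46 + 1.769633) / (-1.46) = -0.897,   |z_1| = 0.897.
    z_2 = (-0.46 - 1.769633) / (-1.46) = 1.5271,   |z_2| = 1.5271.
Moduli of all roots: 4.0000, 0.8970, 1.5271.
All moduli strictly greater than 1? No.
Verdict: Not stationary.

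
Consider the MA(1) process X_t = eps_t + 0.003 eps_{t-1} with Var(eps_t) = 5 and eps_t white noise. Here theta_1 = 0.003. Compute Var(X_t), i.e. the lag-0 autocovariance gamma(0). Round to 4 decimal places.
\gamma(0) = 5.0000

For an MA(q) process X_t = eps_t + sum_i theta_i eps_{t-i} with
Var(eps_t) = sigma^2, the variance is
  gamma(0) = sigma^2 * (1 + sum_i theta_i^2).
  sum_i theta_i^2 = (0.003)^2 = 0.000009.
  gamma(0) = 5 * (1 + 0.000009) = 5 * 1.000009 = 5.000045, which rounds to 5.0000.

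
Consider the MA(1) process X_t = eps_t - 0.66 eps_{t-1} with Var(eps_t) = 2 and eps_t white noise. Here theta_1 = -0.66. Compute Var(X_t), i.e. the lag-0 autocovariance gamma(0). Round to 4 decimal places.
\gamma(0) = 2.8712

For an MA(q) process X_t = eps_t + sum_i theta_i eps_{t-i} with
Var(eps_t) = sigma^2, the variance is
  gamma(0) = sigma^2 * (1 + sum_i theta_i^2).
  sum_i theta_i^2 = (-0.66)^2 = 0.4356.
  gamma(0) = 2 * (1 + 0.4356) = 2 * 1.4356 = 2.8712.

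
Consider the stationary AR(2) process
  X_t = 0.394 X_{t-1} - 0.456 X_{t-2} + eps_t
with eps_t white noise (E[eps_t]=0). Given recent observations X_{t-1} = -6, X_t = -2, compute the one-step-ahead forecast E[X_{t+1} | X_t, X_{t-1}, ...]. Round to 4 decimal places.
E[X_{t+1} \mid \mathcal F_t] = 1.9480

For an AR(p) model X_t = c + sum_i phi_i X_{t-i} + eps_t, the
one-step-ahead conditional mean is
  E[X_{t+1} | X_t, ...] = c + sum_i phi_i X_{t+1-i}.
Substitute known values:
  E[X_{t+1} | ...] = (0.394) * (-2) + (-0.456) * (-6)
                   = 1.9480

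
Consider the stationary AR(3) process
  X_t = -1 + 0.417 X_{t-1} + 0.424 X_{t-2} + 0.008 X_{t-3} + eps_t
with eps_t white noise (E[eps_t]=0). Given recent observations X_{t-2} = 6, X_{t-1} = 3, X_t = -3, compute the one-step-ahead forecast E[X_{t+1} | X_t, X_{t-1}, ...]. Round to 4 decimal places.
E[X_{t+1} \mid \mathcal F_t] = -0.9310

For an AR(p) model X_t = c + sum_i phi_i X_{t-i} + eps_t, the
one-step-ahead conditional mean is
  E[X_{t+1} | X_t, ...] = c + sum_i phi_i X_{t+1-i}.
Substitute known values:
  E[X_{t+1} | ...] = -1 + (0.417) * (-3) + (0.424) * (3) + (0.008) * (6)
                   = -0.9310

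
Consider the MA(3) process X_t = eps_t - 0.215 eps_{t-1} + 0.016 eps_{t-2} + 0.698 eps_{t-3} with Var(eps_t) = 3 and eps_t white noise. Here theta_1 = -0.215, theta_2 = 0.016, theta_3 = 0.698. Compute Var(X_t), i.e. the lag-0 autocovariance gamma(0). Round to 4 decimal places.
\gamma(0) = 4.6011

For an MA(q) process X_t = eps_t + sum_i theta_i eps_{t-i} with
Var(eps_t) = sigma^2, the variance is
  gamma(0) = sigma^2 * (1 + sum_i theta_i^2).
  sum_i theta_i^2 = (-0.215)^2 + (0.016)^2 + (0.698)^2 = 0.046225 + 0.000256 + 0.487204 = 0.533685.
  gamma(0) = 3 * (1 + 0.533685) = 3 * 1.533685 = 4.601055, which rounds to 4.6011.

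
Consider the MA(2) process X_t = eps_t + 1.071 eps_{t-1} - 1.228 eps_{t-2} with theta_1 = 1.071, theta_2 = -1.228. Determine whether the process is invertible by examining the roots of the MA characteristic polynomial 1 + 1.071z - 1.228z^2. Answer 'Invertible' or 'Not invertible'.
\text{Not invertible}

The MA(q) characteristic polynomial is P(z) = 1 + 1.071z - 1.228z^2.
Invertibility requires all roots to lie outside the unit circle, i.e. |z| > 1 for every root.
Set 1 + (1.071) z + (-1.228) z^2 = 0, i.e. a z^2 + b z + c = 0 with a = -1.228, b = 1.071, c = 1.
Discriminant D = b^2 - 4ac = (1.071)^2 - 4*(-1.228)*1 = 1.147041 - (-4.912) = 6.059041.
D >= 0, so the roots are real: z = (-b +/- sqrt(D)) / (2a) = (-1.071 +/- 2.461512) / (-2.456).
  z_1 = (-1.071 + 2.461512) / (-2.456) = -0.5662,   |z_1| = 0.5662.
  z_2 = (-1.071 - 2.461512) / (-2.456) = 1.4383,   |z_2| = 1.4383.
Moduli of all roots: 0.5662, 1.4383.
All moduli strictly greater than 1? No.
Verdict: Not invertible.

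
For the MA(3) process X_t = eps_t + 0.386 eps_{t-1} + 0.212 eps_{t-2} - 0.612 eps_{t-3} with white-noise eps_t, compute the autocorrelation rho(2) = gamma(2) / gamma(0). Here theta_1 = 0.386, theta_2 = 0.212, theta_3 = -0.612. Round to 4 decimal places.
\rho(2) = -0.0154

For an MA(q) process with theta_0 = 1, the autocovariance is
  gamma(k) = sigma^2 * sum_{i=0..q-k} theta_i * theta_{i+k},
and rho(k) = gamma(k) / gamma(0). Sigma^2 cancels.
  numerator   = (1)*(0.212) + (0.386)*(-0.612) = -0.024232.
  denominator = (1)^2 + (0.386)^2 + (0.212)^2 + (-0.612)^2 = 1.568484.
  rho(2) = -0.024232 / 1.568484 = -0.0154.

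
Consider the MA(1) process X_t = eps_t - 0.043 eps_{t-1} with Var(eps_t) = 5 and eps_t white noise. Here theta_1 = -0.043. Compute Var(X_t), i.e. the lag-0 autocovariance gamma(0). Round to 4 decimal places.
\gamma(0) = 5.0092

For an MA(q) process X_t = eps_t + sum_i theta_i eps_{t-i} with
Var(eps_t) = sigma^2, the variance is
  gamma(0) = sigma^2 * (1 + sum_i theta_i^2).
  sum_i theta_i^2 = (-0.043)^2 = 0.001849.
  gamma(0) = 5 * (1 + 0.001849) = 5 * 1.001849 = 5.009245, which rounds to 5.0092.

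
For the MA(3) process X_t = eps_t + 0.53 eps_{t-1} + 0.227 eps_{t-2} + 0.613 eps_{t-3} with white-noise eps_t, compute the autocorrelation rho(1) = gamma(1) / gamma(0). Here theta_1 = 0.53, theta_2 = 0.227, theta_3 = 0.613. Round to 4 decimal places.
\rho(1) = 0.4622

For an MA(q) process with theta_0 = 1, the autocovariance is
  gamma(k) = sigma^2 * sum_{i=0..q-k} theta_i * theta_{i+k},
and rho(k) = gamma(k) / gamma(0). Sigma^2 cancels.
  numerator   = (1)*(0.53) + (0.53)*(0.227) + (0.227)*(0.613) = 0.789461.
  denominator = (1)^2 + (0.53)^2 + (0.227)^2 + (0.613)^2 = 1.708198.
  rho(1) = 0.789461 / 1.708198 = 0.4622.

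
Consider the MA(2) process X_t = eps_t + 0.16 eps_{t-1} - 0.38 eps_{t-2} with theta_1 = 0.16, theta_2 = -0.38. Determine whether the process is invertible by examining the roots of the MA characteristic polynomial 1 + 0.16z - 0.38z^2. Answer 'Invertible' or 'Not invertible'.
\text{Invertible}

The MA(q) characteristic polynomial is P(z) = 1 + 0.16z - 0.38z^2.
Invertibility requires all roots to lie outside the unit circle, i.e. |z| > 1 for every root.
Set 1 + (0.16) z + (-0.38) z^2 = 0, i.e. a z^2 + b z + c = 0 with a = -0.38, b = 0.16, c = 1.
Discriminant D = b^2 - 4ac = (0.16)^2 - 4*(-0.38)*1 = 0.0256 - (-1.52) = 1.5456.
D >= 0, so the roots are real: z = (-b +/- sqrt(D)) / (2a) = (-0.16 +/- 1.243222) / (-0.76).
  z_1 = (-0.16 + 1.243222) / (-0.76) = -1.4253,   |z_1| = 1.4253.
  z_2 = (-0.16 - 1.243222) / (-0.76) = 1.8463,   |z_2| = 1.8463.
Moduli of all roots: 1.4253, 1.8463.
All moduli strictly greater than 1? Yes.
Verdict: Invertible.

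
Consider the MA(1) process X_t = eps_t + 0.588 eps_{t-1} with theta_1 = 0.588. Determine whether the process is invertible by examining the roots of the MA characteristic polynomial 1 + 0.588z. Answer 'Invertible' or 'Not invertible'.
\text{Invertible}

The MA(q) characteristic polynomial is P(z) = 1 + 0.588z.
Invertibility requires all roots to lie outside the unit circle, i.e. |z| > 1 for every root.
This is linear in z: 1 + (0.588) z = 0  =>  z = -1/(0.588) = -1.70068,  |z| = 1.70068.
Moduli of all roots: 1.7007.
All moduli strictly greater than 1? Yes.
Verdict: Invertible.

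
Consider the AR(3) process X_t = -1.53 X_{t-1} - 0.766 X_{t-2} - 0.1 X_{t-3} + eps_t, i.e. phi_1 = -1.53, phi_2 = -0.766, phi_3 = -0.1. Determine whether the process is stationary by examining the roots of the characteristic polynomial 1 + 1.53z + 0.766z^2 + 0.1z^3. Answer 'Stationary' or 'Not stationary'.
\text{Stationary}

The AR(p) characteristic polynomial is P(z) = 1 + 1.53z + 0.766z^2 + 0.1z^3.
Stationarity requires all roots to lie outside the unit circle, i.e. |z| > 1 for every root.
Degree 3: look for a simple real root z0 first, then factor out (1 - z/z0) and solve the remaining quadratic.
Testing z0 = -5: P(-5) = 1 + (1.53)(-5) + (0.766)(-5)^2 + (0.1)(-5)^3
  = 1 + (-7.65) + (19.15) + (-12.5) = 0.  So z_0 = -5 is a root, |z_0| = 5.
Divide out the factor (1 + 0.2 z) = (1 - z/z0) (since 1/z0 = -0.2):
  P(z) = (1 + 0.2 z)(1 + (1.33) z + (0.5) z^2)
  [check: z-coef 1.33 - (-0.2) = 1.53; z^2-coef 0.5 - (-0.2)(1.33) = 0.766; z^3-coef -(-0.2)(0.5) = 0.1.]
Remaining roots from the quadratic factor 1 + (1.33) z + (0.5) z^2:
  Set 1 + (1.33) z + (0.5) z^2 = 0, i.e. a z^2 + b z + c = 0 with a = 0.5, b = 1.33, c = 1.
  Discriminant D = b^2 - 4ac = (1.33)^2 - 4*(0.5)*1 = 1.7689 - (2) = -0.2311.
  D < 0, so the roots are the complex-conjugate pair z = (-b +/- i sqrt(-D)) / (2a) = -1.33 +/- 0.4807i.
  For a conjugate pair |z|^2 = z * conj(z) = (product of roots) = c/a = 1/(0.5) = 2, so |z| = sqrt(2) = 1.4142 for both roots.
Moduli of all roots: 5.0000, 1.4142, 1.4142.
All moduli strictly greater than 1? Yes.
Verdict: Stationary.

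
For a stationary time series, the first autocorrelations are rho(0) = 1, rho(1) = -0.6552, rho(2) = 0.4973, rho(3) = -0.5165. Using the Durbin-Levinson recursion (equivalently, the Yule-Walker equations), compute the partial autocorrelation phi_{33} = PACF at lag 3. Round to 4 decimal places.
\phi_{33} = -0.2691

The PACF at lag k is phi_{kk}, the last component of the solution
to the Yule-Walker system G_k phi = r_k where
  (G_k)_{ij} = rho(|i - j|), (r_k)_i = rho(i), i,j = 1..k.
Equivalently, Durbin-Levinson gives phi_{kk} iteratively:
  phi_{11} = rho(1)
  phi_{kk} = [rho(k) - sum_{j=1..k-1} phi_{k-1,j} rho(k-j)]
            / [1 - sum_{j=1..k-1} phi_{k-1,j} rho(j)],
  phi_{k,j} = phi_{k-1,j} - phi_{kk} phi_{k-1,k-j},  j = 1..k-1.
Step k = 1:
  phi_11 = rho(1) = -0.6552.
Step k = 2:
  phi_22 = [rho(2) - phi_11 rho(1)] / [1 - phi_11 rho(1)] = [0.4973 - (-0.6552)(-0.6552)] / [1 - (-0.6552)(-0.6552)]
         = 0.06801296 / 0.57071296 = 0.119172.
  Update: phi_21 = phi_11 - phi_22 phi_11 = -0.6552 - (0.119172)(-0.6552) = -0.577119.
Step k = 3:
  phi_33 = [rho(3) - phi_21 rho(2) - phi_22 rho(1)] / [1 - phi_21 rho(1) - phi_22 rho(2)]
    numerator   = -0.5165 - (-0.577119)(0.4973) - (0.119172)(-0.6552) = -0.1514175
    denominator = 1 - (-0.577119)(-0.6552) - (0.119172)(0.4973) = 0.56260772
  phi_33 = -0.1514175 / 0.56260772 = -0.2691.
Therefore phi_{33} = -0.2691.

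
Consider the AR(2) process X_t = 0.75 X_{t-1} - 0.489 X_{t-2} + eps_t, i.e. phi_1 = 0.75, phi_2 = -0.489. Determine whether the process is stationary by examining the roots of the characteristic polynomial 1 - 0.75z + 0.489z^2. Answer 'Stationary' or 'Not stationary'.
\text{Stationary}

The AR(p) characteristic polynomial is P(z) = 1 - 0.75z + 0.489z^2.
Stationarity requires all roots to lie outside the unit circle, i.e. |z| > 1 for every root.
Set 1 + (-0.75) z + (0.489) z^2 = 0, i.e. a z^2 + b z + c = 0 with a = 0.489, b = -0.75, c = 1.
Discriminant D = b^2 - 4ac = (-0.75)^2 - 4*(0.489)*1 = 0.5625 - (1.956) = -1.3935.
D < 0, so the roots are the complex-conjugate pair z = (-b +/- i sqrt(-D)) / (2a) = 0.7669 +/- 1.207i.
For a conjugate pair |z|^2 = z * conj(z) = (product of roots) = c/a = 1/(0.489) = 2.04499, so |z| = sqrt(2.04499) = 1.43 for both roots.
Moduli of all roots: 1.4300, 1.4300.
All moduli strictly greater than 1? Yes.
Verdict: Stationary.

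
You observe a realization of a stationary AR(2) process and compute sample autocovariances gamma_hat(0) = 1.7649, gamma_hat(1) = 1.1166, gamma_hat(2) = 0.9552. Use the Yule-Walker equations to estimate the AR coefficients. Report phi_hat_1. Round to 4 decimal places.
\hat\phi_{1} = 0.4840

The Yule-Walker equations for an AR(p) process read, in matrix form,
  Gamma_p phi = r_p,   with   (Gamma_p)_{ij} = gamma(|i - j|),
                       (r_p)_i = gamma(i),   i,j = 1..p.
Substitute the sample gammas (Toeplitz matrix and right-hand side of size 2):
  Gamma_p = [[1.7649, 1.1166], [1.1166, 1.7649]]
  r_p     = [1.1166, 0.9552]
Written out:
  1.7649 phi_1 + 1.1166 phi_2 = 1.1166
  1.1166 phi_1 + 1.7649 phi_2 = 0.9552
Solve by Cramer's rule:
  det = gamma(0)^2 - gamma(1)^2 = (1.7649)^2 - (1.1166)^2 = 3.11487201 - 1.24679556 = 1.86807645
  phi_hat_1 = [gamma(1) gamma(0) - gamma(1) gamma(2)] / det = [(1.1166)(1.7649) - (1.1166)(0.9552)] / 1.86807645 = 0.90411102 / 1.86807645 = 0.484
  phi_hat_2 = [gamma(0) gamma(2) - gamma(1)^2] / det = [(1.7649)(0.9552) - (1.1166)^2] / 1.86807645 = 0.43903692 / 1.86807645 = 0.235
So phi_hat = [0.4840, 0.2350].
Therefore phi_hat_1 = 0.4840.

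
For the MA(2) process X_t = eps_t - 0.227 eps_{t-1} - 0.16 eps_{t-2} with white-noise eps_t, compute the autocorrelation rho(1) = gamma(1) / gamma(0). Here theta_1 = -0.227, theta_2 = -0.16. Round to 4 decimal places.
\rho(1) = -0.1770

For an MA(q) process with theta_0 = 1, the autocovariance is
  gamma(k) = sigma^2 * sum_{i=0..q-k} theta_i * theta_{i+k},
and rho(k) = gamma(k) / gamma(0). Sigma^2 cancels.
  numerator   = (1)*(-0.227) + (-0.227)*(-0.16) = -0.19068.
  denominator = (1)^2 + (-0.227)^2 + (-0.16)^2 = 1.077129.
  rho(1) = -0.19068 / 1.077129 = -0.1770.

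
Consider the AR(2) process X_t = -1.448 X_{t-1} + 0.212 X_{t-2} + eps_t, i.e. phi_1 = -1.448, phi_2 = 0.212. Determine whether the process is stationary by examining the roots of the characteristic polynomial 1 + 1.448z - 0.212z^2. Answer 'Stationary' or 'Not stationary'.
\text{Not stationary}

The AR(p) characteristic polynomial is P(z) = 1 + 1.448z - 0.212z^2.
Stationarity requires all roots to lie outside the unit circle, i.e. |z| > 1 for every root.
Set 1 + (1.448) z + (-0.212) z^2 = 0, i.e. a z^2 + b z + c = 0 with a = -0.212, b = 1.448, c = 1.
Discriminant D = b^2 - 4ac = (1.448)^2 - 4*(-0.212)*1 = 2.096704 - (-0.848) = 2.944704.
D >= 0, so the roots are real: z = (-b +/- sqrt(D)) / (2a) = (-1.448 +/- 1.716014) / (-0.424).
  z_1 = (-1.448 + 1.716014) / (-0.424) = -0.6321,   |z_1| = 0.6321.
  z_2 = (-1.448 - 1.716014) / (-0.424) = 7.4623,   |z_2| = 7.4623.
Moduli of all roots: 0.6321, 7.4623.
All moduli strictly greater than 1? No.
Verdict: Not stationary.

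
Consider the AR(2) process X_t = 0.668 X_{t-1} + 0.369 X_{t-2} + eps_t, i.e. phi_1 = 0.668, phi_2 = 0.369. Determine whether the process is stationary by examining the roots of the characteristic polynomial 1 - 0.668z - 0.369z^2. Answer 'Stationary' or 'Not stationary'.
\text{Not stationary}

The AR(p) characteristic polynomial is P(z) = 1 - 0.668z - 0.369z^2.
Stationarity requires all roots to lie outside the unit circle, i.e. |z| > 1 for every root.
Set 1 + (-0.668) z + (-0.369) z^2 = 0, i.e. a z^2 + b z + c = 0 with a = -0.369, b = -0.668, c = 1.
Discriminant D = b^2 - 4ac = (-0.668)^2 - 4*(-0.369)*1 = 0.446224 - (-1.476) = 1.922224.
D >= 0, so the roots are real: z = (-b +/- sqrt(D)) / (2a) = (0.668 +/- 1.386443) / (-0.738).
  z_1 = (0.668 + 1.386443) / (-0.738) = -2.7838,   |z_1| = 2.7838.
  z_2 = (0.668 - 1.386443) / (-0.738) = 0.9735,   |z_2| = 0.9735.
Moduli of all roots: 2.7838, 0.9735.
All moduli strictly greater than 1? No.
Verdict: Not stationary.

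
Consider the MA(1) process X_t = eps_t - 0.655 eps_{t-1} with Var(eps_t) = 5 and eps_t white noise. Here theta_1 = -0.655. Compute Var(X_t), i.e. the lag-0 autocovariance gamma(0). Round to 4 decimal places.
\gamma(0) = 7.1451

For an MA(q) process X_t = eps_t + sum_i theta_i eps_{t-i} with
Var(eps_t) = sigma^2, the variance is
  gamma(0) = sigma^2 * (1 + sum_i theta_i^2).
  sum_i theta_i^2 = (-0.655)^2 = 0.429025.
  gamma(0) = 5 * (1 + 0.429025) = 5 * 1.429025 = 7.145125, which rounds to 7.1451.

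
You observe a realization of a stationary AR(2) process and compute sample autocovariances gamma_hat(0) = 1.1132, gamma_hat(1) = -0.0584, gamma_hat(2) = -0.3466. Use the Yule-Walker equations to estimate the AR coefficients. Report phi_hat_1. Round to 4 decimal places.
\hat\phi_{1} = -0.0690

The Yule-Walker equations for an AR(p) process read, in matrix form,
  Gamma_p phi = r_p,   with   (Gamma_p)_{ij} = gamma(|i - j|),
                       (r_p)_i = gamma(i),   i,j = 1..p.
Substitute the sample gammas (Toeplitz matrix and right-hand side of size 2):
  Gamma_p = [[1.1132, -0.0584], [-0.0584, 1.1132]]
  r_p     = [-0.0584, -0.3466]
Written out:
  1.1132 phi_1 - 0.0584 phi_2 = -0.0584
  -0.0584 phi_1 + 1.1132 phi_2 = -0.3466
Solve by Cramer's rule:
  det = gamma(0)^2 - gamma(1)^2 = (1.1132)^2 - (-0.0584)^2 = 1.23921424 - 0.00341056 = 1.23580368
  phi_hat_1 = [gamma(1) gamma(0) - gamma(1) gamma(2)] / det = [(-0.0584)(1.1132) - (-0.0584)(-0.3466)] / 1.23580368 = -0.08525232 / 1.23580368 = -0.069
  phi_hat_2 = [gamma(0) gamma(2) - gamma(1)^2] / det = [(1.1132)(-0.3466) - (-0.0584)^2] / 1.23580368 = -0.38924568 / 1.23580368 = -0.315
So phi_hat = [-0.0690, -0.3150].
Therefore phi_hat_1 = -0.0690.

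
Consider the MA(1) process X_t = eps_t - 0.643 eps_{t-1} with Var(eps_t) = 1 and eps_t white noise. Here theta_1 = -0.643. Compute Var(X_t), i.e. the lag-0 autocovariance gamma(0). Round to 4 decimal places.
\gamma(0) = 1.4134

For an MA(q) process X_t = eps_t + sum_i theta_i eps_{t-i} with
Var(eps_t) = sigma^2, the variance is
  gamma(0) = sigma^2 * (1 + sum_i theta_i^2).
  sum_i theta_i^2 = (-0.643)^2 = 0.413449.
  gamma(0) = 1 * (1 + 0.413449) = 1 * 1.413449 = 1.413449, which rounds to 1.4134.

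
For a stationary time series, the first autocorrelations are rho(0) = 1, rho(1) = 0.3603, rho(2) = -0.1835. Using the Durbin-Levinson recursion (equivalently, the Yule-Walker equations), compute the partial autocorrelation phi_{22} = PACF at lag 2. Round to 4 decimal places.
\phi_{22} = -0.3601

The PACF at lag k is phi_{kk}, the last component of the solution
to the Yule-Walker system G_k phi = r_k where
  (G_k)_{ij} = rho(|i - j|), (r_k)_i = rho(i), i,j = 1..k.
Equivalently, Durbin-Levinson gives phi_{kk} iteratively:
  phi_{11} = rho(1)
  phi_{kk} = [rho(k) - sum_{j=1..k-1} phi_{k-1,j} rho(k-j)]
            / [1 - sum_{j=1..k-1} phi_{k-1,j} rho(j)],
  phi_{k,j} = phi_{k-1,j} - phi_{kk} phi_{k-1,k-j},  j = 1..k-1.
Step k = 1:
  phi_11 = rho(1) = 0.3603.
Step k = 2:
  phi_22 = [rho(2) - phi_11 rho(1)] / [1 - phi_11 rho(1)] = [-0.1835 - (0.3603)(0.3603)] / [1 - (0.3603)(0.3603)]
         = -0.31331609 / 0.87018391 = -0.3601.
Therefore phi_{22} = -0.3601.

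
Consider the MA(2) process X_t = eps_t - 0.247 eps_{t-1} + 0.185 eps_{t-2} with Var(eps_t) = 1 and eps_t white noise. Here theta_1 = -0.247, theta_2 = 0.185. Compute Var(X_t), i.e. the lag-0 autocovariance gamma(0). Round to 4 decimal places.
\gamma(0) = 1.0952

For an MA(q) process X_t = eps_t + sum_i theta_i eps_{t-i} with
Var(eps_t) = sigma^2, the variance is
  gamma(0) = sigma^2 * (1 + sum_i theta_i^2).
  sum_i theta_i^2 = (-0.247)^2 + (0.185)^2 = 0.061009 + 0.034225 = 0.095234.
  gamma(0) = 1 * (1 + 0.095234) = 1 * 1.095234 = 1.095234, which rounds to 1.0952.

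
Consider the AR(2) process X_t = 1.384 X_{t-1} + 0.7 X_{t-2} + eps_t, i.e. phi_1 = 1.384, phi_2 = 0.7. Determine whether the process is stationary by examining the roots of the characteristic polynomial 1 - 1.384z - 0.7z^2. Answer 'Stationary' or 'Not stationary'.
\text{Not stationary}

The AR(p) characteristic polynomial is P(z) = 1 - 1.384z - 0.7z^2.
Stationarity requires all roots to lie outside the unit circle, i.e. |z| > 1 for every root.
Set 1 + (-1.384) z + (-0.7) z^2 = 0, i.e. a z^2 + b z + c = 0 with a = -0.7, b = -1.384, c = 1.
Discriminant D = b^2 - 4ac = (-1.384)^2 - 4*(-0.7)*1 = 1.915456 - (-2.8) = 4.715456.
D >= 0, so the roots are real: z = (-b +/- sqrt(D)) / (2a) = (1.384 +/- 2.17151) / (-1.4).
  z_1 = (1.384 + 2.17151) / (-1.4) = -2.5397,   |z_1| = 2.5397.
  z_2 = (1.384 - 2.17151) / (-1.4) = 0.5625,   |z_2| = 0.5625.
Moduli of all roots: 2.5397, 0.5625.
All moduli strictly greater than 1? No.
Verdict: Not stationary.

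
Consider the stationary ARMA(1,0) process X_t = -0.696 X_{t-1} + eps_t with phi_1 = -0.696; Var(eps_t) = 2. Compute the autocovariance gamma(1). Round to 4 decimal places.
\gamma(1) = -2.6999

Multiply the model equation by X_{t-k} and take expectations. With theta_0 = psi_0 = 1 and psi_j the MA(infinity) weights, this gives
  gamma(k) - sum_i phi_i gamma(k-i) = c_k,
  c_k = sigma^2 * sum_{j=k..q} theta_j psi_{j-k}   (c_k = 0 for k > q),
using gamma(-m) = gamma(m).
Pure AR (q = 0): c_0 = sigma^2 = 2, c_k = 0 for k >= 1.
Equations for k = 0 and k = 1 (AR order 1):
  gamma(0) = phi_1 gamma(1) + c_0
  gamma(1) = phi_1 gamma(0) + c_1
Substituting the second into the first: gamma(0) (1 - phi_1^2) = c_0 + phi_1 c_1, so
  gamma(0) = c_0 / (1 - phi_1^2) = 2 / (1 - (-0.696)^2) = 2 / 0.515584 = 3.879096.
  gamma(1) = phi_1 gamma(0) = (-0.696)(3.879096) = -2.699851.
Therefore gamma(1) = -2.6999 (to 4 decimal places).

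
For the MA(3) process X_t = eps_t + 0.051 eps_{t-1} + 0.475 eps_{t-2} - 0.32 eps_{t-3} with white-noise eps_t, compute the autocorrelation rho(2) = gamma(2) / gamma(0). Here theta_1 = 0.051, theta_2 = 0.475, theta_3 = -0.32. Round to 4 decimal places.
\rho(2) = 0.3447

For an MA(q) process with theta_0 = 1, the autocovariance is
  gamma(k) = sigma^2 * sum_{i=0..q-k} theta_i * theta_{i+k},
and rho(k) = gamma(k) / gamma(0). Sigma^2 cancels.
  numerator   = (1)*(0.475) + (0.051)*(-0.32) = 0.45868.
  denominator = (1)^2 + (0.051)^2 + (0.475)^2 + (-0.32)^2 = 1.330626.
  rho(2) = 0.45868 / 1.330626 = 0.3447.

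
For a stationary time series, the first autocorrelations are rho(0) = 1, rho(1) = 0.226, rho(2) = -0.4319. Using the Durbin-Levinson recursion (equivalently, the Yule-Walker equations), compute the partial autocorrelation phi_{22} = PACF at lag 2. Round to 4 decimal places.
\phi_{22} = -0.5090

The PACF at lag k is phi_{kk}, the last component of the solution
to the Yule-Walker system G_k phi = r_k where
  (G_k)_{ij} = rho(|i - j|), (r_k)_i = rho(i), i,j = 1..k.
Equivalently, Durbin-Levinson gives phi_{kk} iteratively:
  phi_{11} = rho(1)
  phi_{kk} = [rho(k) - sum_{j=1..k-1} phi_{k-1,j} rho(k-j)]
            / [1 - sum_{j=1..k-1} phi_{k-1,j} rho(j)],
  phi_{k,j} = phi_{k-1,j} - phi_{kk} phi_{k-1,k-j},  j = 1..k-1.
Step k = 1:
  phi_11 = rho(1) = 0.226.
Step k = 2:
  phi_22 = [rho(2) - phi_11 rho(1)] / [1 - phi_11 rho(1)] = [-0.4319 - (0.226)(0.226)] / [1 - (0.226)(0.226)]
         = -0.482976 / 0.948924 = -0.509.
Therefore phi_{22} = -0.5090.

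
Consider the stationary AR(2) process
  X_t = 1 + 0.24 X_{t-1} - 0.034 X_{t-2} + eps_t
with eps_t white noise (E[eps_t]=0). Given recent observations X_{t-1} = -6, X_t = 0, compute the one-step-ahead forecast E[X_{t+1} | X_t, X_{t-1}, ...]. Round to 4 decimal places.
E[X_{t+1} \mid \mathcal F_t] = 1.2040

For an AR(p) model X_t = c + sum_i phi_i X_{t-i} + eps_t, the
one-step-ahead conditional mean is
  E[X_{t+1} | X_t, ...] = c + sum_i phi_i X_{t+1-i}.
Substitute known values:
  E[X_{t+1} | ...] = 1 + (0.24) * (0) + (-0.034) * (-6)
                   = 1.2040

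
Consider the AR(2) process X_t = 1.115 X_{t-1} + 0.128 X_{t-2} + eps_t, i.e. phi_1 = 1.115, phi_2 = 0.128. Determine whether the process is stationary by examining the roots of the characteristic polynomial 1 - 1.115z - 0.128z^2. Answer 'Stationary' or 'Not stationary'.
\text{Not stationary}

The AR(p) characteristic polynomial is P(z) = 1 - 1.115z - 0.128z^2.
Stationarity requires all roots to lie outside the unit circle, i.e. |z| > 1 for every root.
Set 1 + (-1.115) z + (-0.128) z^2 = 0, i.e. a z^2 + b z + c = 0 with a = -0.128, b = -1.115, c = 1.
Discriminant D = b^2 - 4ac = (-1.115)^2 - 4*(-0.128)*1 = 1.243225 - (-0.512) = 1.755225.
D >= 0, so the roots are real: z = (-b +/- sqrt(D)) / (2a) = (1.115 +/- 1.324849) / (-0.256).
  z_1 = (1.115 + 1.324849) / (-0.256) = -9.5307,   |z_1| = 9.5307.
  z_2 = (1.115 - 1.324849) / (-0.256) = 0.8197,   |z_2| = 0.8197.
Moduli of all roots: 9.5307, 0.8197.
All moduli strictly greater than 1? No.
Verdict: Not stationary.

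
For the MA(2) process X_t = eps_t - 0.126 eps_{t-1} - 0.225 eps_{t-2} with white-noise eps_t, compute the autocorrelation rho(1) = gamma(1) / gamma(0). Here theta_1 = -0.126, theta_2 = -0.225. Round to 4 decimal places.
\rho(1) = -0.0916

For an MA(q) process with theta_0 = 1, the autocovariance is
  gamma(k) = sigma^2 * sum_{i=0..q-k} theta_i * theta_{i+k},
and rho(k) = gamma(k) / gamma(0). Sigma^2 cancels.
  numerator   = (1)*(-0.126) + (-0.126)*(-0.225) = -0.09765.
  denominator = (1)^2 + (-0.126)^2 + (-0.225)^2 = 1.066501.
  rho(1) = -0.09765 / 1.066501 = -0.0916.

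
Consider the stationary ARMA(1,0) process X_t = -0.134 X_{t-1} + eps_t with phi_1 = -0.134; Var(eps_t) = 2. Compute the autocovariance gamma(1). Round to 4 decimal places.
\gamma(1) = -0.2729

Multiply the model equation by X_{t-k} and take expectations. With theta_0 = psi_0 = 1 and psi_j the MA(infinity) weights, this gives
  gamma(k) - sum_i phi_i gamma(k-i) = c_k,
  c_k = sigma^2 * sum_{j=k..q} theta_j psi_{j-k}   (c_k = 0 for k > q),
using gamma(-m) = gamma(m).
Pure AR (q = 0): c_0 = sigma^2 = 2, c_k = 0 for k >= 1.
Equations for k = 0 and k = 1 (AR order 1):
  gamma(0) = phi_1 gamma(1) + c_0
  gamma(1) = phi_1 gamma(0) + c_1
Substituting the second into the first: gamma(0) (1 - phi_1^2) = c_0 + phi_1 c_1, so
  gamma(0) = c_0 / (1 - phi_1^2) = 2 / (1 - (-0.134)^2) = 2 / 0.982044 = 2.036569.
  gamma(1) = phi_1 gamma(0) = (-0.134)(2.036569) = -0.2729.
Therefore gamma(1) = -0.2729 (to 4 decimal places).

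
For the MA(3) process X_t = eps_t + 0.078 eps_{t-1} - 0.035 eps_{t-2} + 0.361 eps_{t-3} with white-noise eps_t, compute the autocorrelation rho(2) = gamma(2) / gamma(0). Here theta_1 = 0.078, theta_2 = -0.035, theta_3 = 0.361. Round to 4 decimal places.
\rho(2) = -0.0060

For an MA(q) process with theta_0 = 1, the autocovariance is
  gamma(k) = sigma^2 * sum_{i=0..q-k} theta_i * theta_{i+k},
and rho(k) = gamma(k) / gamma(0). Sigma^2 cancels.
  numerator   = (1)*(-0.035) + (0.078)*(0.361) = -0.006842.
  denominator = (1)^2 + (0.078)^2 + (-0.035)^2 + (0.361)^2 = 1.13763.
  rho(2) = -0.006842 / 1.13763 = -0.0060.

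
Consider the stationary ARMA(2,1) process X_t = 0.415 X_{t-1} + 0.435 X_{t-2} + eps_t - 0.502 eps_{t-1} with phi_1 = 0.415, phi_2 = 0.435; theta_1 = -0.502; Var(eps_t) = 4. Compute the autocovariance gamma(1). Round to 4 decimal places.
\gamma(1) = 0.4952

Multiply the model equation by X_{t-k} and take expectations. With theta_0 = psi_0 = 1 and psi_j the MA(infinity) weights, this gives
  gamma(k) - sum_i phi_i gamma(k-i) = c_k,
  c_k = sigma^2 * sum_{j=k..q} theta_j psi_{j-k}   (c_k = 0 for k > q),
using gamma(-m) = gamma(m).
psi-weights needed (psi_j = theta_j + sum_i phi_i psi_{j-i}):
  psi_1 = theta_1 + phi_1 = -0.502 + (0.415) = -0.087
Right-hand sides:
  c_0 = sigma^2 (1 + theta_1 psi_1) = 4 * (1 + (-0.502)(-0.087)) = 4 * 1.043674 = 4.174696
  c_1 = sigma^2 theta_1 = 4 * (-0.502) = -2.008
  c_2 = 0
Equations for k = 0, 1, 2 (AR order 2, c_2 = 0):
  (E0) gamma(0) = phi_1 gamma(1) + phi_2 gamma(2) + c_0
  (E1) gamma(1) = phi_1 gamma(0) + phi_2 gamma(1) + c_1
  (E2) gamma(2) = phi_1 gamma(1) + phi_2 gamma(0)
From (E1): gamma(1) = A gamma(0) + B with
  A = phi_1 / (1 - phi_2) = 0.415 / 0.565 = 0.734513,   B = c_1 / (1 - phi_2) = -2.008 / 0.565 = -3.553982.
Insert (E2) into (E0): gamma(0) (1 - phi_2^2) = phi_1 (1 + phi_2) gamma(1) + c_0.
  phi_1 (1 + phi_2) = (0.415)(1.435) = 0.595525,   1 - phi_2^2 = 0.810775.
Replace gamma(1) by A gamma(0) + B and collect gamma(0):
  gamma(0) [0.810775 - (0.595525)(0.734513)] = (0.595525)(-3.553982) + 4.174696
  gamma(0) * 0.373354 = 2.058211
  gamma(0) = 2.058211 / 0.373354 = 5.512759.
  gamma(1) = A gamma(0) + B = (0.734513)(5.512759) + (-3.553982) = 0.495213.
Therefore gamma(1) = 0.4952 (to 4 decimal places).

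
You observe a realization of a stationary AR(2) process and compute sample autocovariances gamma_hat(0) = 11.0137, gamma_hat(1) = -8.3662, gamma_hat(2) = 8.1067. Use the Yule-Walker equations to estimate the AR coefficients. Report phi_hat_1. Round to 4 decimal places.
\hat\phi_{1} = -0.4740

The Yule-Walker equations for an AR(p) process read, in matrix form,
  Gamma_p phi = r_p,   with   (Gamma_p)_{ij} = gamma(|i - j|),
                       (r_p)_i = gamma(i),   i,j = 1..p.
Substitute the sample gammas (Toeplitz matrix and right-hand side of size 2):
  Gamma_p = [[11.0137, -8.3662], [-8.3662, 11.0137]]
  r_p     = [-8.3662, 8.1067]
Written out:
  11.0137 phi_1 - 8.3662 phi_2 = -8.3662
  -8.3662 phi_1 + 11.0137 phi_2 = 8.1067
Solve by Cramer's rule:
  det = gamma(0)^2 - gamma(1)^2 = (11.0137)^2 - (-8.3662)^2 = 121.30158769 - 69.99330244 = 51.30828525
  phi_hat_1 = [gamma(1) gamma(0) - gamma(1) gamma(2)] / det = [(-8.3662)(11.0137) - (-8.3662)(8.1067)] / 51.30828525 = -24.3205434 / 51.30828525 = -0.474
  phi_hat_2 = [gamma(0) gamma(2) - gamma(1)^2] / det = [(11.0137)(8.1067) - (-8.3662)^2] / 51.30828525 = 19.29145935 / 51.30828525 = 0.376
So phi_hat = [-0.4740, 0.3760].
Therefore phi_hat_1 = -0.4740.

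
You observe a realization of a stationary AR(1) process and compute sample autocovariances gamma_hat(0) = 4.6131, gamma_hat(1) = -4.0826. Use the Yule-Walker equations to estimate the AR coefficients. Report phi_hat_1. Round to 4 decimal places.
\hat\phi_{1} = -0.8850

The Yule-Walker equations for an AR(p) process read, in matrix form,
  Gamma_p phi = r_p,   with   (Gamma_p)_{ij} = gamma(|i - j|),
                       (r_p)_i = gamma(i),   i,j = 1..p.
Substitute the sample gammas (Toeplitz matrix and right-hand side of size 1):
  Gamma_p = [[4.6131]]
  r_p     = [-4.0826]
With p = 1 this is the single equation gamma(0) phi_1 = gamma(1):
  phi_hat_1 = gamma(1) / gamma(0) = -4.0826 / 4.6131 = -0.8850.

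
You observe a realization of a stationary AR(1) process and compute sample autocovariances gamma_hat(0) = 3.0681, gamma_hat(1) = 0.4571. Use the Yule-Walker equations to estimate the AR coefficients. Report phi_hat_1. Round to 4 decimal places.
\hat\phi_{1} = 0.1490

The Yule-Walker equations for an AR(p) process read, in matrix form,
  Gamma_p phi = r_p,   with   (Gamma_p)_{ij} = gamma(|i - j|),
                       (r_p)_i = gamma(i),   i,j = 1..p.
Substitute the sample gammas (Toeplitz matrix and right-hand side of size 1):
  Gamma_p = [[3.0681]]
  r_p     = [0.4571]
With p = 1 this is the single equation gamma(0) phi_1 = gamma(1):
  phi_hat_1 = gamma(1) / gamma(0) = 0.4571 / 3.0681 = 0.1490.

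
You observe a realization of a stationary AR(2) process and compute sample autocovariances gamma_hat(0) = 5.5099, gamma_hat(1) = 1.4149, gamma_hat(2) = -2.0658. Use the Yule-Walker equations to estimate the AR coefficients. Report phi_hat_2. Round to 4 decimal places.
\hat\phi_{2} = -0.4720

The Yule-Walker equations for an AR(p) process read, in matrix form,
  Gamma_p phi = r_p,   with   (Gamma_p)_{ij} = gamma(|i - j|),
                       (r_p)_i = gamma(i),   i,j = 1..p.
Substitute the sample gammas (Toeplitz matrix and right-hand side of size 2):
  Gamma_p = [[5.5099, 1.4149], [1.4149, 5.5099]]
  r_p     = [1.4149, -2.0658]
Written out:
  5.5099 phi_1 + 1.4149 phi_2 = 1.4149
  1.4149 phi_1 + 5.5099 phi_2 = -2.0658
Solve by Cramer's rule:
  det = gamma(0)^2 - gamma(1)^2 = (5.5099)^2 - (1.4149)^2 = 30.35899801 - 2.00194201 = 28.357056
  phi_hat_1 = [gamma(1) gamma(0) - gamma(1) gamma(2)] / det = [(1.4149)(5.5099) - (1.4149)(-2.0658)] / 28.357056 = 10.71885793 / 28.357056 = 0.378
  phi_hat_2 = [gamma(0) gamma(2) - gamma(1)^2] / det = [(5.5099)(-2.0658) - (1.4149)^2] / 28.357056 = -13.38429343 / 28.357056 = -0.472
So phi_hat = [0.3780, -0.4720].
Therefore phi_hat_2 = -0.4720.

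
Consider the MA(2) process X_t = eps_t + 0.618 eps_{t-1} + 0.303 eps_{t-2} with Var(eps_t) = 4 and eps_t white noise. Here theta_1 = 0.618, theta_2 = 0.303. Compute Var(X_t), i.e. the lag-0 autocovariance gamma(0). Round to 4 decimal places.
\gamma(0) = 5.8949

For an MA(q) process X_t = eps_t + sum_i theta_i eps_{t-i} with
Var(eps_t) = sigma^2, the variance is
  gamma(0) = sigma^2 * (1 + sum_i theta_i^2).
  sum_i theta_i^2 = (0.618)^2 + (0.303)^2 = 0.381924 + 0.091809 = 0.473733.
  gamma(0) = 4 * (1 + 0.473733) = 4 * 1.473733 = 5.894932, which rounds to 5.8949.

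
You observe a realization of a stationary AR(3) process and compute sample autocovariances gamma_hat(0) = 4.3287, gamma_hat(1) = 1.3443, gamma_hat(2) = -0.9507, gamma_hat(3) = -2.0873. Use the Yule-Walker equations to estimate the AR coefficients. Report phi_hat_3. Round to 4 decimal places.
\hat\phi_{3} = -0.3550

The Yule-Walker equations for an AR(p) process read, in matrix form,
  Gamma_p phi = r_p,   with   (Gamma_p)_{ij} = gamma(|i - j|),
                       (r_p)_i = gamma(i),   i,j = 1..p.
Substitute the sample gammas (Toeplitz matrix and right-hand side of size 3):
  Gamma_p = [[4.3287, 1.3443, -0.9507], [1.3443, 4.3287, 1.3443], [-0.9507, 1.3443, 4.3287]]
  r_p     = [1.3443, -0.9507, -2.0873]
Written out (R1..R3):
  (R1) 4.3287 phi_1 + 1.3443 phi_2 - 0.9507 phi_3 = 1.3443
  (R2) 1.3443 phi_1 + 4.3287 phi_2 + 1.3443 phi_3 = -0.9507
  (R3) -0.9507 phi_1 + 1.3443 phi_2 + 4.3287 phi_3 = -2.0873
Gaussian elimination:
  R2 <- R2 - (1.3443/4.3287) R1 = R2 - (0.310555) R1:  3.911221 phi_2 + 1.639545 phi_3 = -1.368179
  R3 <- R3 - (-0.9507/4.3287) R1 = R3 - (-0.219627) R1:  1.639545 phi_2 + 4.1199 phi_3 = -1.792055
  R3 <- R3 - (1.639545/3.911221) R2 = R3 - (0.41919) R2:  3.43262 phi_3 = -1.218528
Back-substitution:
  phi_hat_3 = -1.218528 / 3.43262 = -0.354985
  phi_hat_2 = (-1.368179 - (1.639545)(-0.354985)) / 3.911221 = -0.201003
  phi_hat_1 = (1.3443 - (1.3443)(-0.201003) - (-0.9507)(-0.354985)) / 4.3287 = 0.295013
So phi_hat = [0.2950, -0.2010, -0.3550].
Therefore phi_hat_3 = -0.3550.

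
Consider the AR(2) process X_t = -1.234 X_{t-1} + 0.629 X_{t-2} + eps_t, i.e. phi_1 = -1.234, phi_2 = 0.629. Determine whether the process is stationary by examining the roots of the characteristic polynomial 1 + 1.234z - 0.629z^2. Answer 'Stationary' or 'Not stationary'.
\text{Not stationary}

The AR(p) characteristic polynomial is P(z) = 1 + 1.234z - 0.629z^2.
Stationarity requires all roots to lie outside the unit circle, i.e. |z| > 1 for every root.
Set 1 + (1.234) z + (-0.629) z^2 = 0, i.e. a z^2 + b z + c = 0 with a = -0.629, b = 1.234, c = 1.
Discriminant D = b^2 - 4ac = (1.234)^2 - 4*(-0.629)*1 = 1.522756 - (-2.516) = 4.038756.
D >= 0, so the roots are real: z = (-b +/- sqrt(D)) / (2a) = (-1.234 +/- 2.009666) / (-1.258).
  z_1 = (-1.234 + 2.009666) / (-1.258) = -0.6166,   |z_1| = 0.6166.
  z_2 = (-1.234 - 2.009666) / (-1.258) = 2.5784,   |z_2| = 2.5784.
Moduli of all roots: 0.6166, 2.5784.
All moduli strictly greater than 1? No.
Verdict: Not stationary.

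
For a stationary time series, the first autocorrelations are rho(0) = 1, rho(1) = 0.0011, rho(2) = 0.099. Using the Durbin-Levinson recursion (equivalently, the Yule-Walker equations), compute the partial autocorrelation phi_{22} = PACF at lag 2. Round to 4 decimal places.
\phi_{22} = 0.0990

The PACF at lag k is phi_{kk}, the last component of the solution
to the Yule-Walker system G_k phi = r_k where
  (G_k)_{ij} = rho(|i - j|), (r_k)_i = rho(i), i,j = 1..k.
Equivalently, Durbin-Levinson gives phi_{kk} iteratively:
  phi_{11} = rho(1)
  phi_{kk} = [rho(k) - sum_{j=1..k-1} phi_{k-1,j} rho(k-j)]
            / [1 - sum_{j=1..k-1} phi_{k-1,j} rho(j)],
  phi_{k,j} = phi_{k-1,j} - phi_{kk} phi_{k-1,k-j},  j = 1..k-1.
Step k = 1:
  phi_11 = rho(1) = 0.0011.
Step k = 2:
  phi_22 = [rho(2) - phi_11 rho(1)] / [1 - phi_11 rho(1)] = [0.099 - (0.0011)(0.0011)] / [1 - (0.0011)(0.0011)]
         = 0.09899879 / 0.99999879 = 0.099.
Therefore phi_{22} = 0.0990.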